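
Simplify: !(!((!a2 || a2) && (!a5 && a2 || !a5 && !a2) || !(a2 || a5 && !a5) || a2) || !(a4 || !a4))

!(!((!a2 || a2) && (!a5 && a2 || !a5 && !a2) || !(a2 || a5 && !a5) || a2) || !(a4 || !a4))
= ((!a2 || a2) && (!a5 && a2 || !a5 && !a2) || !(a2 || a5 && !a5) || a2) && (a4 || !a4)   (De Morgan)
= (!a2 || a2) && (!a5 && a2 || !a5 && !a2) || !(a2 || a5 && !a5) || a2   (complement / identity)
= (!a2 || a2) && !a5 || !(a2 || a5 && !a5) || a2   (distribution)
= (!a2 || a2) && !a5 || !a2 || a2   (complement / identity)
= !a2 || a2   (absorption)
= true   (complement)

true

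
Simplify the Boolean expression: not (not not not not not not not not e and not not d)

not (not not not not not not not not e and not not d)
= not (not not not not not not e and not not d)   — double negation
= not not not not not e or not d   — De Morgan
= not not not e or not d   — double negation
= not e or not d   — double negation

not e or not d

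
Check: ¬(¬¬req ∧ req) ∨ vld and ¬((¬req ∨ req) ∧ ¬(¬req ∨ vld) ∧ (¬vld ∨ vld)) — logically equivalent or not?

E1: ¬(¬¬req ∧ req) ∨ vld
    = ¬(req ∧ req) ∨ vld   — double negation
    = ¬req ∨ vld   — idempotence
E2: ¬((¬req ∨ req) ∧ ¬(¬req ∨ vld) ∧ (¬vld ∨ vld))
    = ¬(¬(¬req ∨ vld) ∧ (¬vld ∨ vld))   — complement / identity
    = ¬¬(¬req ∨ vld)   — complement / identity
    = ¬req ∨ vld   — double negation
Both reduce to ¬req ∨ vld, so they are equivalent.

Yes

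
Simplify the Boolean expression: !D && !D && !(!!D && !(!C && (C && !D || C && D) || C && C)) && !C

!D && !D && !(!!D && !(!C && (C && !D || C && D) || C && C)) && !C
= !D && !D && !(!!D && !(!C && C || C && C)) && !C   [distribution]
= !D && !D && !(!!D && !C) && !C   [distribution]
= !D && !D && (!D || C) && !C   [De Morgan]
= !D && (!D || C) && !C   [idempotence]
= !D && !C   [absorption]

!D && !C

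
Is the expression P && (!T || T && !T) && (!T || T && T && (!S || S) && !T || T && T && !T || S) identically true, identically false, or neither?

neither

P && (!T || T && !T) && (!T || T && T && (!S || S) && !T || T && T && !T || S)
= P && (!T || T && !T) && (!T || T && T && !T || T && T && !T || S)   (complement / identity)
= P && (!T || T && !T) && (!T || T && T && !T || S)   (idempotence)
= P && (!T || T && !T) && (!T || T && !T || S)   (idempotence)
= P && (!T || T && !T)   (absorption)
= P && !T   (complement / identity)
This depends on P, T, so it is not a constant.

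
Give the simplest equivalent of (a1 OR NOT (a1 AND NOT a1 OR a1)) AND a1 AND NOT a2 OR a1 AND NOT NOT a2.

(a1 OR NOT (a1 AND NOT a1 OR a1)) AND a1 AND NOT a2 OR a1 AND NOT NOT a2
= (a1 OR NOT (a1 AND NOT a1 OR a1)) AND a1 AND NOT a2 OR a1 AND a2   [double negation]
= (a1 OR NOT a1) AND a1 AND NOT a2 OR a1 AND a2   [complement / identity]
= a1 AND NOT a2 OR a1 AND a2   [complement / identity]
= a1   [distribution]

a1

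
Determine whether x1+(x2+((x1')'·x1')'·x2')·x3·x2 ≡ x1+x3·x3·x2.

Yes

E1: x1+(x2+((x1')'·x1')'·x2')·x3·x2
    = x1+(x2+(x1'+x1)·x2')·x3·x2
    = x1+(x2+x2')·x3·x2
    = x1+x3·x2
E2: x1+x3·x3·x2
    = x1+x3·x2
Both reduce to x1+x3·x2, so they are equivalent.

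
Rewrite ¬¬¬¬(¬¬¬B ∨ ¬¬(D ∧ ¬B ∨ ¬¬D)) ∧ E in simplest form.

¬¬¬¬(¬¬¬B ∨ ¬¬(D ∧ ¬B ∨ ¬¬D)) ∧ E
= ¬¬¬(¬¬B ∧ ¬(D ∧ ¬B ∨ ¬¬D)) ∧ E
= ¬(¬¬B ∧ ¬(D ∧ ¬B ∨ ¬¬D)) ∧ E
= (¬B ∨ D ∧ ¬B ∨ ¬¬D) ∧ E
= (¬B ∨ D ∧ ¬B ∨ D) ∧ E
= (¬B ∨ D) ∧ E

(¬B ∨ D) ∧ E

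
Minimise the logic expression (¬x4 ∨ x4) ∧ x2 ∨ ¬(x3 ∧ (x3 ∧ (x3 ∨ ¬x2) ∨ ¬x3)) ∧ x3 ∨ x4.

(¬x4 ∨ x4) ∧ x2 ∨ ¬(x3 ∧ (x3 ∧ (x3 ∨ ¬x2) ∨ ¬x3)) ∧ x3 ∨ x4
= x2 ∨ ¬(x3 ∧ (x3 ∧ (x3 ∨ ¬x2) ∨ ¬x3)) ∧ x3 ∨ x4   [complement / identity]
= x2 ∨ ¬(x3 ∧ (x3 ∨ ¬x3)) ∧ x3 ∨ x4   [absorption]
= x2 ∨ ¬x3 ∧ x3 ∨ x4   [complement / identity]
= x2 ∨ x4   [complement / identity]

x2 ∨ x4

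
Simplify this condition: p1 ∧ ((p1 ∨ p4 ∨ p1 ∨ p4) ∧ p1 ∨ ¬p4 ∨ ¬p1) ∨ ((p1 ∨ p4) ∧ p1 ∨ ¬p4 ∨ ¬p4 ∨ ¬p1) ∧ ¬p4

p1 ∧ ((p1 ∨ p4 ∨ p1 ∨ p4) ∧ p1 ∨ ¬p4 ∨ ¬p1) ∨ ((p1 ∨ p4) ∧ p1 ∨ ¬p4 ∨ ¬p4 ∨ ¬p1) ∧ ¬p4
= p1 ∧ ((p1 ∨ p4 ∨ p1 ∨ p4) ∧ p1 ∨ ¬p4 ∨ ¬p1) ∨ ((p1 ∨ p4) ∧ p1 ∨ ¬p4 ∨ ¬p1) ∧ ¬p4   (idempotence)
= p1 ∧ ((p1 ∨ p4) ∧ p1 ∨ ¬p4 ∨ ¬p1) ∨ ((p1 ∨ p4) ∧ p1 ∨ ¬p4 ∨ ¬p1) ∧ ¬p4   (idempotence)
= ((p1 ∨ p4) ∧ p1 ∨ ¬p4 ∨ ¬p1) ∧ (p1 ∨ ¬p4)   (distribution)
= (p1 ∨ ¬p4 ∨ ¬p1) ∧ (p1 ∨ ¬p4)   (absorption)
= p1 ∨ ¬p4   (absorption)

p1 ∨ ¬p4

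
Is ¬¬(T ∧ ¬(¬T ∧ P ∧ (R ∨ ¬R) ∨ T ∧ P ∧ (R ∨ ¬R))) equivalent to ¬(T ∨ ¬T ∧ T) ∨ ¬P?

E1: ¬¬(T ∧ ¬(¬T ∧ P ∧ (R ∨ ¬R) ∨ T ∧ P ∧ (R ∨ ¬R)))
    = ¬¬(T ∧ ¬(P ∧ (R ∨ ¬R)))   (distribution)
    = ¬¬(T ∧ ¬P)   (complement / identity)
    = T ∧ ¬P   (double negation)
E2: ¬(T ∨ ¬T ∧ T) ∨ ¬P
    = ¬T ∨ ¬P   (complement / identity)
These differ: at P=0, R=0, T=0, E1 = 0 but E2 = 1.

No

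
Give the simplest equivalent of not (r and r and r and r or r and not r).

not r

not (r and r and r and r or r and not r)
= not (r and r or r and not r)   (idempotence)
= not r   (distribution)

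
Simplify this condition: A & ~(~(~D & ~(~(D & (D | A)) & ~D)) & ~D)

A & D

A & ~(~(~D & ~(~(D & (D | A)) & ~D)) & ~D)
= A & ~(~(~D & ~(~D & ~D)) & ~D)
= A & ~((D | ~D & ~D) & ~D)
= A & ~((D | ~D) & ~D)
= A & ~~D
= A & D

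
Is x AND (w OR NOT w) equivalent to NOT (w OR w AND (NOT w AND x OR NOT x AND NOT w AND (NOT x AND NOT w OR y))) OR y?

No

E1: x AND (w OR NOT w)
    = x   [complement / identity]
E2: NOT (w OR w AND (NOT w AND x OR NOT x AND NOT w AND (NOT x AND NOT w OR y))) OR y
    = NOT (w OR w AND (NOT w AND x OR NOT x AND NOT w)) OR y   [absorption]
    = NOT (w OR w AND NOT w) OR y   [distribution]
    = NOT w OR y   [complement / identity]
These differ: at w=1, x=0, y=1, E1 = 0 but E2 = 1.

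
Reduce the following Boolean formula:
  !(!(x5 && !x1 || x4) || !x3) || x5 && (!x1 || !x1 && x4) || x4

x5 && !x1 || x4

!(!(x5 && !x1 || x4) || !x3) || x5 && (!x1 || !x1 && x4) || x4
= (x5 && !x1 || x4) && x3 || x5 && (!x1 || !x1 && x4) || x4   (De Morgan)
= (x5 && !x1 || x4) && x3 || x5 && !x1 || x4   (absorption)
= x5 && !x1 || x4   (absorption)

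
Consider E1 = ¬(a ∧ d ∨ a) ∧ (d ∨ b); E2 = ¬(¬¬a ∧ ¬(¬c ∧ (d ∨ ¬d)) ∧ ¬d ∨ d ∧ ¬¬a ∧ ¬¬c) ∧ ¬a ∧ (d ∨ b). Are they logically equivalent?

Yes

E1: ¬(a ∧ d ∨ a) ∧ (d ∨ b)
    = ¬a ∧ (d ∨ b)   (absorption)
E2: ¬(¬¬a ∧ ¬(¬c ∧ (d ∨ ¬d)) ∧ ¬d ∨ d ∧ ¬¬a ∧ ¬¬c) ∧ ¬a ∧ (d ∨ b)
    = ¬(¬¬a ∧ ¬¬c ∧ ¬d ∨ d ∧ ¬¬a ∧ ¬¬c) ∧ ¬a ∧ (d ∨ b)   (complement / identity)
    = ¬(¬¬a ∧ ¬¬c) ∧ ¬a ∧ (d ∨ b)   (distribution)
    = (¬a ∨ ¬c) ∧ ¬a ∧ (d ∨ b)   (De Morgan)
    = ¬a ∧ (d ∨ b)   (absorption)
Both reduce to ¬a ∧ (d ∨ b), so they are equivalent.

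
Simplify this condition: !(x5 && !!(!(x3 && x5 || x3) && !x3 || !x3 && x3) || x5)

!(x5 && !!(!(x3 && x5 || x3) && !x3 || !x3 && x3) || x5)
= !(x5 && !!(!x3 && !x3 || !x3 && x3) || x5)   [absorption]
= !(x5 && !!!x3 || x5)   [distribution]
= !(x5 && !x3 || x5)   [double negation]
= !x5   [absorption]

!x5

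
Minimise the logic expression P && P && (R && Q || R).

P && P && (R && Q || R)
= P && P && R   [absorption]
= P && R   [idempotence]

P && R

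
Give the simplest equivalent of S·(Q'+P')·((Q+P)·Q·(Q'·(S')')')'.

S·Q'

S·(Q'+P')·((Q+P)·Q·(Q'·(S')')')'
= S·(Q'+P')·((Q+P)·Q·(Q+S'))'
= S·(Q'+P')·(Q·(Q+S'))'
= S·(Q'+P')·Q'
= S·Q'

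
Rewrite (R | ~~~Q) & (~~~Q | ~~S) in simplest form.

R & S | ~Q

(R | ~~~Q) & (~~~Q | ~~S)
= R & ~~S | ~~~Q   [distribution]
= R & ~~S | ~Q   [double negation]
= R & S | ~Q   [double negation]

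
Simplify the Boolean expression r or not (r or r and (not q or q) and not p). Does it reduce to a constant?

True

r or not (r or r and (not q or q) and not p)
= r or not (r or r and not p)   [complement / identity]
= r or not r   [absorption]
= True   [complement]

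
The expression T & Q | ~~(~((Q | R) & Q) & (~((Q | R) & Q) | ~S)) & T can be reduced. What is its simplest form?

T

T & Q | ~~(~((Q | R) & Q) & (~((Q | R) & Q) | ~S)) & T
= T & Q | ~~~((Q | R) & Q) & T
= T & Q | ~((Q | R) & Q) & T
= T & Q | ~Q & T
= T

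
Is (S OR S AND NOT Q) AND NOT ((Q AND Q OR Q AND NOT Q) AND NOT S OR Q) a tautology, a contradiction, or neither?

(S OR S AND NOT Q) AND NOT ((Q AND Q OR Q AND NOT Q) AND NOT S OR Q)
= (S OR S AND NOT Q) AND NOT (Q AND NOT S OR Q)   (distribution)
= S AND NOT (Q AND NOT S OR Q)   (absorption)
= S AND NOT Q   (absorption)
This depends on Q, S, so it is not a constant.

neither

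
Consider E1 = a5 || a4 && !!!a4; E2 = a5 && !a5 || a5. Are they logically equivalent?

E1: a5 || a4 && !!!a4
    = a5 || a4 && !a4   (double negation)
    = a5   (complement / identity)
E2: a5 && !a5 || a5
    = a5   (complement / identity)
Both reduce to a5, so they are equivalent.

Yes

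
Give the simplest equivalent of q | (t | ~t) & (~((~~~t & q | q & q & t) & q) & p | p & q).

q | p

q | (t | ~t) & (~((~~~t & q | q & q & t) & q) & p | p & q)
= q | (t | ~t) & (~((~t & q | q & q & t) & q) & p | p & q)   [double negation]
= q | (t | ~t) & (~((~t & q | q & t) & q) & p | p & q)   [idempotence]
= q | ~((~t & q | q & t) & q) & p | p & q   [complement / identity]
= q | ~(q & q) & p | p & q   [distribution]
= q | ~q & p | p & q   [idempotence]
= q | p   [distribution]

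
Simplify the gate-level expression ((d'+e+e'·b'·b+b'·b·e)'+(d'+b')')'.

d'+e·b'

((d'+e+e'·b'·b+b'·b·e)'+(d'+b')')'
= ((d'+e+b'·b)'+(d'+b')')'   (distribution)
= (d'+e+b'·b)·(d'+b')   (De Morgan)
= (d'+e)·(d'+b')   (complement / identity)
= d'+e·b'   (distribution)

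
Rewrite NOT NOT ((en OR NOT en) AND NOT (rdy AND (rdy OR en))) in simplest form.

NOT NOT ((en OR NOT en) AND NOT (rdy AND (rdy OR en)))
= NOT NOT NOT (rdy AND (rdy OR en))   [complement / identity]
= NOT NOT NOT rdy   [absorption]
= NOT rdy   [double negation]

NOT rdy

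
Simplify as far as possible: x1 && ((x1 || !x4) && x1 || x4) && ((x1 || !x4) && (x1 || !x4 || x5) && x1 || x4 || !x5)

x1 && ((x1 || !x4) && x1 || x4) && ((x1 || !x4) && (x1 || !x4 || x5) && x1 || x4 || !x5)
= x1 && ((x1 || !x4) && x1 || x4) && ((x1 || !x4) && x1 || x4 || !x5)
= x1 && ((x1 || !x4) && x1 || x4)
= x1 && (x1 || x4)
= x1

x1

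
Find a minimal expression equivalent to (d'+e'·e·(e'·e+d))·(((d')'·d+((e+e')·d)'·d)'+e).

d'

(d'+e'·e·(e'·e+d))·(((d')'·d+((e+e')·d)'·d)'+e)
= (d'+e'·e)·(((d')'·d+((e+e')·d)'·d)'+e)   [absorption]
= d'·(((d')'·d+((e+e')·d)'·d)'+e)   [complement / identity]
= d'·(((d')'·d+d'·d)'+e)   [complement / identity]
= d'·((d·d+d'·d)'+e)   [double negation]
= d'·(d'+e)   [distribution]
= d'   [absorption]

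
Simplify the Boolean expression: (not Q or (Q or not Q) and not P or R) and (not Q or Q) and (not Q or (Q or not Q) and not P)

(not Q or (Q or not Q) and not P or R) and (not Q or Q) and (not Q or (Q or not Q) and not P)
= (not Q or (Q or not Q) and not P or R) and (not Q or (Q or not Q) and not P)   [complement / identity]
= not Q or (Q or not Q) and not P   [absorption]
= not Q or not P   [complement / identity]

not Q or not P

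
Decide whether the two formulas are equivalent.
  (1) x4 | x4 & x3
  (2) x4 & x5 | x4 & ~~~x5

E1: x4 | x4 & x3
    = x4   [absorption]
E2: x4 & x5 | x4 & ~~~x5
    = x4 & x5 | x4 & ~x5   [double negation]
    = x4   [distribution]
Both reduce to x4, so they are equivalent.

Yes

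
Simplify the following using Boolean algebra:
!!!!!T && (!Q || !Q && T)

!T && !Q

!!!!!T && (!Q || !Q && T)
= !!!T && (!Q || !Q && T)   [double negation]
= !!!T && !Q   [absorption]
= !T && !Q   [double negation]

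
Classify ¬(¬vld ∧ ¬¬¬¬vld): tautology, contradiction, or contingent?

tautology

¬(¬vld ∧ ¬¬¬¬vld)
= vld ∨ ¬¬¬vld   (De Morgan)
= vld ∨ ¬vld   (double negation)
= True   (complement)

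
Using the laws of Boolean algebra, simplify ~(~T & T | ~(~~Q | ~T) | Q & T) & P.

~(~T & T | ~(~~Q | ~T) | Q & T) & P
= ~(~T & T | ~Q & T | Q & T) & P   [De Morgan]
= ~(~T & T | T) & P   [distribution]
= ~T & P   [complement / identity]

~T & P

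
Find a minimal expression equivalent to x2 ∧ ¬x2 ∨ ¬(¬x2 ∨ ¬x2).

x2 ∧ ¬x2 ∨ ¬(¬x2 ∨ ¬x2)
= x2 ∧ ¬x2 ∨ x2 ∧ x2
= x2

x2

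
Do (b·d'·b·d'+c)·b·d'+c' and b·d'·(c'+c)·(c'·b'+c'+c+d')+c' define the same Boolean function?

Yes

E1: (b·d'·b·d'+c)·b·d'+c'
    = (b·d'+c)·b·d'+c'   — idempotence
    = b·d'+c'   — absorption
E2: b·d'·(c'+c)·(c'·b'+c'+c+d')+c'
    = b·d'·(c'+c)·(c'+c+d')+c'   — absorption
    = b·d'·(c'+c)+c'   — absorption
    = b·d'+c'   — complement / identity
Both reduce to b·d'+c', so they are equivalent.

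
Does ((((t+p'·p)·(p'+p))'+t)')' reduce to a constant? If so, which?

yes, True

((((t+p'·p)·(p'+p))'+t)')'
= (((t·(p'+p))'+t)')'   — complement / identity
= (t·(p'+p))'+t   — double negation
= t'+t   — complement / identity
= 1   — complement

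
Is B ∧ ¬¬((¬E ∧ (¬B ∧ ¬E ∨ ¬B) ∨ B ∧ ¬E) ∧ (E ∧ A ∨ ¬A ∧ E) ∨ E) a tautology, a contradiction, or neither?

B ∧ ¬¬((¬E ∧ (¬B ∧ ¬E ∨ ¬B) ∨ B ∧ ¬E) ∧ (E ∧ A ∨ ¬A ∧ E) ∨ E)
= B ∧ ¬¬((¬E ∧ ¬B ∨ B ∧ ¬E) ∧ (E ∧ A ∨ ¬A ∧ E) ∨ E)   (absorption)
= B ∧ ¬¬(¬E ∧ (E ∧ A ∨ ¬A ∧ E) ∨ E)   (distribution)
= B ∧ ¬¬(¬E ∧ E ∨ E)   (distribution)
= B ∧ ¬¬E   (complement / identity)
= B ∧ E   (double negation)
This depends on B, E, so it is not a constant.

neither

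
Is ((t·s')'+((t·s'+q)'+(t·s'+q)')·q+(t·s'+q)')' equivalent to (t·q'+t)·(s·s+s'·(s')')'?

Yes

E1: ((t·s')'+((t·s'+q)'+(t·s'+q)')·q+(t·s'+q)')'
    = ((t·s')'+(t·s'+q)'·q+(t·s'+q)')'   (idempotence)
    = ((t·s')'+(t·s'+q)')'   (absorption)
    = t·s'·(t·s'+q)   (De Morgan)
    = t·s'   (absorption)
E2: (t·q'+t)·(s·s+s'·(s')')'
    = (t·q'+t)·(s·s+s'·s)'   (double negation)
    = t·(s·s+s'·s)'   (absorption)
    = t·s'   (distribution)
Both reduce to t·s', so they are equivalent.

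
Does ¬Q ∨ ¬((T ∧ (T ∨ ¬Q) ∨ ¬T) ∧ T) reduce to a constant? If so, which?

no

¬Q ∨ ¬((T ∧ (T ∨ ¬Q) ∨ ¬T) ∧ T)
= ¬Q ∨ ¬((T ∨ ¬T) ∧ T)   [absorption]
= ¬Q ∨ ¬T   [complement / identity]
This depends on Q, T, so it is not a constant.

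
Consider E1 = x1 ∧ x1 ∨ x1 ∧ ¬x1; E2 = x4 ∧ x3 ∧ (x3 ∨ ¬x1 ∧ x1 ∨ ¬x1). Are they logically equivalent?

E1: x1 ∧ x1 ∨ x1 ∧ ¬x1
    = x1   — distribution
E2: x4 ∧ x3 ∧ (x3 ∨ ¬x1 ∧ x1 ∨ ¬x1)
    = x4 ∧ x3 ∧ (x3 ∨ ¬x1)   — complement / identity
    = x4 ∧ x3   — absorption
These differ: at x1=1, x3=0, x4=0, E1 = 1 but E2 = 0.

No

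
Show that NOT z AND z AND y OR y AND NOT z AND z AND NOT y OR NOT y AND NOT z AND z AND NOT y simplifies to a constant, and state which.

FALSE

NOT z AND z AND y OR y AND NOT z AND z AND NOT y OR NOT y AND NOT z AND z AND NOT y
= NOT z AND z AND y OR NOT z AND z AND NOT y   (distribution)
= NOT z AND z   (distribution)
= FALSE   (complement)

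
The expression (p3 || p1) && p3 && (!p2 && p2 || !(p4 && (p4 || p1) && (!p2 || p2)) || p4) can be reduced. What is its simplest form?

(p3 || p1) && p3 && (!p2 && p2 || !(p4 && (p4 || p1) && (!p2 || p2)) || p4)
= (p3 || p1) && p3 && (!p2 && p2 || !(p4 && (!p2 || p2)) || p4)
= (p3 || p1) && p3 && (!(p4 && (!p2 || p2)) || p4)
= p3 && (!(p4 && (!p2 || p2)) || p4)
= p3 && (!p4 || p4)
= p3

p3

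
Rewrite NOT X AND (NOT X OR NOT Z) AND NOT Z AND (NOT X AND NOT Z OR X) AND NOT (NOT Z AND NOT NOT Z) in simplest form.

NOT X AND NOT Z

NOT X AND (NOT X OR NOT Z) AND NOT Z AND (NOT X AND NOT Z OR X) AND NOT (NOT Z AND NOT NOT Z)
= NOT X AND (NOT X OR NOT Z) AND NOT Z AND (NOT X AND NOT Z OR X) AND (Z OR NOT Z)
= NOT X AND NOT Z AND (NOT X AND NOT Z OR X) AND (Z OR NOT Z)
= NOT X AND NOT Z AND (Z OR NOT Z)
= NOT X AND NOT Z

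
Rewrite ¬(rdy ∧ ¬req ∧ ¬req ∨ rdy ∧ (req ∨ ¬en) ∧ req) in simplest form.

¬(rdy ∧ ¬req ∧ ¬req ∨ rdy ∧ (req ∨ ¬en) ∧ req)
= ¬(rdy ∧ ¬req ∨ rdy ∧ (req ∨ ¬en) ∧ req)   [idempotence]
= ¬(rdy ∧ ¬req ∨ rdy ∧ req)   [absorption]
= ¬rdy   [distribution]

¬rdy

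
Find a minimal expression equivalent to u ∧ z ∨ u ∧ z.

u ∧ z ∨ u ∧ z
= (z ∨ z) ∧ u   — distribution
= z ∧ u   — idempotence

z ∧ u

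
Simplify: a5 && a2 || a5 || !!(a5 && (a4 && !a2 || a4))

a5

a5 && a2 || a5 || !!(a5 && (a4 && !a2 || a4))
= a5 && a2 || a5 || !!(a5 && a4)   (absorption)
= a5 || !!(a5 && a4)   (absorption)
= a5 || a5 && a4   (double negation)
= a5   (absorption)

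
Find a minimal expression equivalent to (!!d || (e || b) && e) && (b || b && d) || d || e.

d || e

(!!d || (e || b) && e) && (b || b && d) || d || e
= (!!d || (e || b) && e) && b || d || e
= (d || (e || b) && e) && b || d || e
= (d || e) && b || d || e
= d || e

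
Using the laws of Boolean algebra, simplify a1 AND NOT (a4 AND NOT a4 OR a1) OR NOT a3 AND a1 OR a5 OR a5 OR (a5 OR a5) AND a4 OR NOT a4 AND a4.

NOT a3 AND a1 OR a5

a1 AND NOT (a4 AND NOT a4 OR a1) OR NOT a3 AND a1 OR a5 OR a5 OR (a5 OR a5) AND a4 OR NOT a4 AND a4
= a1 AND NOT a1 OR NOT a3 AND a1 OR a5 OR a5 OR (a5 OR a5) AND a4 OR NOT a4 AND a4   (complement / identity)
= a1 AND NOT a1 OR NOT a3 AND a1 OR a5 OR a5 OR (a5 OR a5) AND a4   (complement / identity)
= a1 AND NOT a1 OR NOT a3 AND a1 OR a5 OR a5   (absorption)
= NOT a3 AND a1 OR a5 OR a5   (complement / identity)
= NOT a3 AND a1 OR a5   (idempotence)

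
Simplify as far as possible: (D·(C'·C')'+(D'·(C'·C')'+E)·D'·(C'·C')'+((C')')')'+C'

C'

(D·(C'·C')'+(D'·(C'·C')'+E)·D'·(C'·C')'+((C')')')'+C'
= (D·(C'·C')'+D'·(C'·C')'+((C')')')'+C'   (absorption)
= ((C'·C')'+((C')')')'+C'   (distribution)
= ((C'·C')'+C')'+C'   (double negation)
= ((C')'+C')'+C'   (idempotence)
= C'·C+C'   (De Morgan)
= C'   (complement / identity)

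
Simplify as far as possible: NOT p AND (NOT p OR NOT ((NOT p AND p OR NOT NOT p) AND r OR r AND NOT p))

NOT p

NOT p AND (NOT p OR NOT ((NOT p AND p OR NOT NOT p) AND r OR r AND NOT p))
= NOT p AND (NOT p OR NOT ((NOT p AND p OR p) AND r OR r AND NOT p))   (double negation)
= NOT p AND (NOT p OR NOT (p AND r OR r AND NOT p))   (complement / identity)
= NOT p AND (NOT p OR NOT r)   (distribution)
= NOT p   (absorption)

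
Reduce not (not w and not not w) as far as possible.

True

not (not w and not not w)
= w or not w
= True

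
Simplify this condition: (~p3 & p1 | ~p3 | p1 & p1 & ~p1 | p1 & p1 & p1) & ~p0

(~p3 | p1) & ~p0

(~p3 & p1 | ~p3 | p1 & p1 & ~p1 | p1 & p1 & p1) & ~p0
= (~p3 & p1 | ~p3 | p1 & p1) & ~p0   (distribution)
= (~p3 | p1 & p1) & ~p0   (absorption)
= (~p3 | p1) & ~p0   (idempotence)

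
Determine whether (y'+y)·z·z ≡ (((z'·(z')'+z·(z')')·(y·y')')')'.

Yes

E1: (y'+y)·z·z
    = (y'+y)·z
    = z
E2: (((z'·(z')'+z·(z')')·(y·y')')')'
    = (((z')'·(y·y')')')'
    = (z'+y·y')'
    = (z')'
    = z
Both reduce to z, so they are equivalent.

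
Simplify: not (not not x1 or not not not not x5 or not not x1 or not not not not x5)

not x1 and not x5

not (not not x1 or not not not not x5 or not not x1 or not not not not x5)
= not (not not x1 or not not not not x5)   — idempotence
= not (not not x1 or not not x5)   — double negation
= not x1 and not x5   — De Morgan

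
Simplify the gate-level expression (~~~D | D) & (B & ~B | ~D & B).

~D & B

(~~~D | D) & (B & ~B | ~D & B)
= (~~~D | D) & ~D & B   (complement / identity)
= (~D | D) & ~D & B   (double negation)
= ~D & B   (complement / identity)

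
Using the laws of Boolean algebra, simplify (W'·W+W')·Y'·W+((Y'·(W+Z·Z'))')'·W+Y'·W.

Y'·W

(W'·W+W')·Y'·W+((Y'·(W+Z·Z'))')'·W+Y'·W
= W'·Y'·W+((Y'·(W+Z·Z'))')'·W+Y'·W   [complement / identity]
= W'·Y'·W+Y'·(W+Z·Z')·W+Y'·W   [double negation]
= W'·Y'·W+Y'·W·W+Y'·W   [complement / identity]
= Y'·W+Y'·W   [distribution]
= Y'·W   [idempotence]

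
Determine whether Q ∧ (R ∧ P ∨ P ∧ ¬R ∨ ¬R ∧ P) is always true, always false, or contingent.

contingent

Q ∧ (R ∧ P ∨ P ∧ ¬R ∨ ¬R ∧ P)
= Q ∧ (R ∧ P ∨ (P ∨ P) ∧ ¬R)
= Q ∧ (R ∧ P ∨ P ∧ ¬R)
= Q ∧ P
This depends on P, Q, so it is not a constant.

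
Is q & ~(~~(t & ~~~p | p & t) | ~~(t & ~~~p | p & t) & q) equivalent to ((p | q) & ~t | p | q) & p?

E1: q & ~(~~(t & ~~~p | p & t) | ~~(t & ~~~p | p & t) & q)
    = q & ~~~(t & ~~~p | p & t)   (absorption)
    = q & ~~~(t & ~p | p & t)   (double negation)
    = q & ~(t & ~p | p & t)   (double negation)
    = q & ~t   (distribution)
E2: ((p | q) & ~t | p | q) & p
    = (p | q) & p   (absorption)
    = p   (absorption)
These differ: at p=1, q=0, t=0, E1 = 0 but E2 = 1.

No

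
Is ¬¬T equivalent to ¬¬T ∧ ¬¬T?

Yes

E1: ¬¬T
    = T
E2: ¬¬T ∧ ¬¬T
    = ¬¬T
    = T
Both reduce to T, so they are equivalent.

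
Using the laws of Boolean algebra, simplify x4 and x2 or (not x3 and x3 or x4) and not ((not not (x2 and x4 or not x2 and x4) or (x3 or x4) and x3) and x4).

x4 and x2 or (not x3 and x3 or x4) and not ((not not (x2 and x4 or not x2 and x4) or (x3 or x4) and x3) and x4)
= x4 and x2 or (not x3 and x3 or x4) and not ((x2 and x4 or not x2 and x4 or (x3 or x4) and x3) and x4)   (double negation)
= x4 and x2 or (not x3 and x3 or x4) and not ((x2 and x4 or not x2 and x4 or x3) and x4)   (absorption)
= x4 and x2 or (not x3 and x3 or x4) and not ((x4 or x3) and x4)   (distribution)
= x4 and x2 or x4 and not ((x4 or x3) and x4)   (complement / identity)
= x4 and x2 or x4 and not x4   (absorption)
= x4 and x2   (complement / identity)

x4 and x2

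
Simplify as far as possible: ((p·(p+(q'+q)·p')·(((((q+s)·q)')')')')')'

((p·(p+(q'+q)·p')·(((((q+s)·q)')')')')')'
= ((p·(p+(q'+q)·p')·(((q+s)·q)')')')'
= ((p·(p+(q'+q)·p')·(q')')')'
= ((p·(p+(q'+q)·p')·q)')'
= ((p·(p+p')·q)')'
= ((p·q)')'
= p·q

p·q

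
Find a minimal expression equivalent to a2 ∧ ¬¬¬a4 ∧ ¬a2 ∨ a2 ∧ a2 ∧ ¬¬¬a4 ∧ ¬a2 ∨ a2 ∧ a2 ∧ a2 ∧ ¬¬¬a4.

a2 ∧ ¬¬¬a4 ∧ ¬a2 ∨ a2 ∧ a2 ∧ ¬¬¬a4 ∧ ¬a2 ∨ a2 ∧ a2 ∧ a2 ∧ ¬¬¬a4
= a2 ∧ ¬¬¬a4 ∧ ¬a2 ∨ a2 ∧ a2 ∧ ¬¬¬a4
= a2 ∧ ¬¬¬a4
= a2 ∧ ¬a4

a2 ∧ ¬a4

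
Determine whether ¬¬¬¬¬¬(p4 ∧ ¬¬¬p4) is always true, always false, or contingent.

always false

¬¬¬¬¬¬(p4 ∧ ¬¬¬p4)
= ¬¬¬¬(p4 ∧ ¬¬¬p4)   [double negation]
= ¬¬(p4 ∧ ¬¬¬p4)   [double negation]
= p4 ∧ ¬¬¬p4   [double negation]
= p4 ∧ ¬p4   [double negation]
= False   [complement]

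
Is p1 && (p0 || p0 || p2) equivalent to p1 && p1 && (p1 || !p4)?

E1: p1 && (p0 || p0 || p2)
    = p1 && (p0 || p2)   [idempotence]
E2: p1 && p1 && (p1 || !p4)
    = p1 && p1   [absorption]
    = p1   [idempotence]
These differ: at p0=0, p1=1, p2=0, p4=0, E1 = 0 but E2 = 1.

No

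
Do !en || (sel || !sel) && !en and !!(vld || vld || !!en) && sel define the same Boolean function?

E1: !en || (sel || !sel) && !en
    = !en || !en   [complement / identity]
    = !en   [idempotence]
E2: !!(vld || vld || !!en) && sel
    = !!(vld || !!en) && sel   [idempotence]
    = !!(vld || en) && sel   [double negation]
    = (vld || en) && sel   [double negation]
These differ: at en=0, sel=0, vld=0, E1 = 1 but E2 = 0.

No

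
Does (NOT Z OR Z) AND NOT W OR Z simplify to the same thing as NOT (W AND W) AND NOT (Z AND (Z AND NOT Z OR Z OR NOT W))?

No

E1: (NOT Z OR Z) AND NOT W OR Z
    = NOT W OR Z
E2: NOT (W AND W) AND NOT (Z AND (Z AND NOT Z OR Z OR NOT W))
    = NOT W AND NOT (Z AND (Z AND NOT Z OR Z OR NOT W))
    = NOT W AND NOT (Z AND (Z OR NOT W))
    = NOT W AND NOT Z
These differ: at W=0, Z=1, E1 = 1 but E2 = 0.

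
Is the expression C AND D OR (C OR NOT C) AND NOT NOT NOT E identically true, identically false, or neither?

neither

C AND D OR (C OR NOT C) AND NOT NOT NOT E
= C AND D OR (C OR NOT C) AND NOT E
= C AND D OR NOT E
This depends on C, D, E, so it is not a constant.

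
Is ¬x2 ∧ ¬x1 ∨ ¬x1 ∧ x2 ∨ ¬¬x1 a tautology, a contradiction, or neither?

tautology

¬x2 ∧ ¬x1 ∨ ¬x1 ∧ x2 ∨ ¬¬x1
= ¬x1 ∨ ¬¬x1   — distribution
= ¬x1 ∨ x1   — double negation
= True   — complement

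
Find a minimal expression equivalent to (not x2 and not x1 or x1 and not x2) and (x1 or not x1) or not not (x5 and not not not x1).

not x2 or x5 and not x1

(not x2 and not x1 or x1 and not x2) and (x1 or not x1) or not not (x5 and not not not x1)
= not x2 and (x1 or not x1) or not not (x5 and not not not x1)   — distribution
= not x2 and (x1 or not x1) or not not (x5 and not x1)   — double negation
= not x2 or not not (x5 and not x1)   — complement / identity
= not x2 or x5 and not x1   — double negation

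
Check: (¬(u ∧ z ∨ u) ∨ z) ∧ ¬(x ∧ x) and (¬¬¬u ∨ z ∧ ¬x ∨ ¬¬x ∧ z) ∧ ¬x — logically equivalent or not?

Yes

E1: (¬(u ∧ z ∨ u) ∨ z) ∧ ¬(x ∧ x)
    = (¬(u ∧ z ∨ u) ∨ z) ∧ ¬x   — idempotence
    = (¬u ∨ z) ∧ ¬x   — absorption
E2: (¬¬¬u ∨ z ∧ ¬x ∨ ¬¬x ∧ z) ∧ ¬x
    = (¬u ∨ z ∧ ¬x ∨ ¬¬x ∧ z) ∧ ¬x   — double negation
    = (¬u ∨ z ∧ ¬x ∨ x ∧ z) ∧ ¬x   — double negation
    = (¬u ∨ z) ∧ ¬x   — distribution
Both reduce to (¬u ∨ z) ∧ ¬x, so they are equivalent.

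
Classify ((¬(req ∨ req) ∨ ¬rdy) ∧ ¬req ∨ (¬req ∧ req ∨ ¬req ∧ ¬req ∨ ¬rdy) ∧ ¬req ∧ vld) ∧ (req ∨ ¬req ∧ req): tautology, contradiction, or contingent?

contradiction

((¬(req ∨ req) ∨ ¬rdy) ∧ ¬req ∨ (¬req ∧ req ∨ ¬req ∧ ¬req ∨ ¬rdy) ∧ ¬req ∧ vld) ∧ (req ∨ ¬req ∧ req)
= ((¬(req ∨ req) ∨ ¬rdy) ∧ ¬req ∨ (¬req ∨ ¬rdy) ∧ ¬req ∧ vld) ∧ (req ∨ ¬req ∧ req)
= ((¬req ∨ ¬rdy) ∧ ¬req ∨ (¬req ∨ ¬rdy) ∧ ¬req ∧ vld) ∧ (req ∨ ¬req ∧ req)
= ((¬req ∨ ¬rdy) ∧ ¬req ∨ (¬req ∨ ¬rdy) ∧ ¬req ∧ vld) ∧ req
= (¬req ∨ ¬rdy) ∧ ¬req ∧ req
= ¬req ∧ req
= False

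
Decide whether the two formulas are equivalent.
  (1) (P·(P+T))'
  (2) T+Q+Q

No

E1: (P·(P+T))'
    = P'   — absorption
E2: T+Q+Q
    = T+Q   — idempotence
These differ: at P=1, Q=0, T=1, E1 = 0 but E2 = 1.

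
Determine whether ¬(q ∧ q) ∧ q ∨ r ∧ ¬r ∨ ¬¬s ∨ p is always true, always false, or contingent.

¬(q ∧ q) ∧ q ∨ r ∧ ¬r ∨ ¬¬s ∨ p
= ¬q ∧ q ∨ r ∧ ¬r ∨ ¬¬s ∨ p   [idempotence]
= ¬q ∧ q ∨ ¬¬s ∨ p   [complement / identity]
= ¬q ∧ q ∨ s ∨ p   [double negation]
= s ∨ p   [complement / identity]
This depends on p, s, so it is not a constant.

contingent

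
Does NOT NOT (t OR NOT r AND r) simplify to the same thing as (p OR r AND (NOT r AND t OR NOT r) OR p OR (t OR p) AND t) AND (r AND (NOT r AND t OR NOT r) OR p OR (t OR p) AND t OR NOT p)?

E1: NOT NOT (t OR NOT r AND r)
    = t OR NOT r AND r   — double negation
    = t   — complement / identity
E2: (p OR r AND (NOT r AND t OR NOT r) OR p OR (t OR p) AND t) AND (r AND (NOT r AND t OR NOT r) OR p OR (t OR p) AND t OR NOT p)
    = p AND NOT p OR r AND (NOT r AND t OR NOT r) OR p OR (t OR p) AND t   — distribution
    = p AND NOT p OR r AND NOT r OR p OR (t OR p) AND t   — absorption
    = p AND NOT p OR r AND NOT r OR p OR t   — absorption
    = r AND NOT r OR p OR t   — complement / identity
    = p OR t   — complement / identity
These differ: at p=1, r=0, t=0, E1 = 0 but E2 = 1.

No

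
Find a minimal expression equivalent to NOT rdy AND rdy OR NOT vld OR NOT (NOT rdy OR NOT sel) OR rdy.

NOT rdy AND rdy OR NOT vld OR NOT (NOT rdy OR NOT sel) OR rdy
= NOT rdy AND rdy OR NOT vld OR rdy AND sel OR rdy   [De Morgan]
= NOT vld OR rdy AND sel OR rdy   [complement / identity]
= NOT vld OR rdy   [absorption]

NOT vld OR rdy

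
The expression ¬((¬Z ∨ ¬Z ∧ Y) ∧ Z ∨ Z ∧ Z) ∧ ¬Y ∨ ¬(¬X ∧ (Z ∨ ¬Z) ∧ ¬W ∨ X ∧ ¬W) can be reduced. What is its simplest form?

¬((¬Z ∨ ¬Z ∧ Y) ∧ Z ∨ Z ∧ Z) ∧ ¬Y ∨ ¬(¬X ∧ (Z ∨ ¬Z) ∧ ¬W ∨ X ∧ ¬W)
= ¬((¬Z ∨ ¬Z ∧ Y) ∧ Z ∨ Z ∧ Z) ∧ ¬Y ∨ ¬(¬X ∧ ¬W ∨ X ∧ ¬W)   [complement / identity]
= ¬((¬Z ∨ ¬Z ∧ Y) ∧ Z ∨ Z ∧ Z) ∧ ¬Y ∨ ¬¬W   [distribution]
= ¬(¬Z ∧ Z ∨ Z ∧ Z) ∧ ¬Y ∨ ¬¬W   [absorption]
= ¬(¬Z ∧ Z ∨ Z ∧ Z) ∧ ¬Y ∨ W   [double negation]
= ¬Z ∧ ¬Y ∨ W   [distribution]

¬Z ∧ ¬Y ∨ W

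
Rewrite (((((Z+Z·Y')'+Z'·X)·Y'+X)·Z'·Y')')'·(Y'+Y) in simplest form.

Z'·Y'

(((((Z+Z·Y')'+Z'·X)·Y'+X)·Z'·Y')')'·(Y'+Y)
= ((((Z'+Z'·X)·Y'+X)·Z'·Y')')'·(Y'+Y)
= ((Z'+Z'·X)·Y'+X)·Z'·Y'·(Y'+Y)
= ((Z'+Z'·X)·Y'+X)·Z'·Y'
= (Z'·Y'+X)·Z'·Y'
= Z'·Y'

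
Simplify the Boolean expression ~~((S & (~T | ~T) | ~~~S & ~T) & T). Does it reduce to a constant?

~~((S & (~T | ~T) | ~~~S & ~T) & T)
= ~~((S & ~T | ~~~S & ~T) & T)   [idempotence]
= ~~((S & ~T | ~S & ~T) & T)   [double negation]
= ~~(~T & T)   [distribution]
= ~T & T   [double negation]
= 0   [complement]

0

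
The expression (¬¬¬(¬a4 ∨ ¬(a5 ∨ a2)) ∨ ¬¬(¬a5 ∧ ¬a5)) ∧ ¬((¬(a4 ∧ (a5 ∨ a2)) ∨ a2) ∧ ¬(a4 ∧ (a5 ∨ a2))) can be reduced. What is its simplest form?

(¬¬¬(¬a4 ∨ ¬(a5 ∨ a2)) ∨ ¬¬(¬a5 ∧ ¬a5)) ∧ ¬((¬(a4 ∧ (a5 ∨ a2)) ∨ a2) ∧ ¬(a4 ∧ (a5 ∨ a2)))
= (¬¬¬(¬a4 ∨ ¬(a5 ∨ a2)) ∨ ¬¬(¬a5 ∧ ¬a5)) ∧ ¬¬(a4 ∧ (a5 ∨ a2))   [absorption]
= (¬¬¬(¬a4 ∨ ¬(a5 ∨ a2)) ∨ ¬¬¬a5) ∧ ¬¬(a4 ∧ (a5 ∨ a2))   [idempotence]
= (¬¬(a4 ∧ (a5 ∨ a2)) ∨ ¬¬¬a5) ∧ ¬¬(a4 ∧ (a5 ∨ a2))   [De Morgan]
= (¬¬(a4 ∧ (a5 ∨ a2)) ∨ ¬a5) ∧ ¬¬(a4 ∧ (a5 ∨ a2))   [double negation]
= ¬¬(a4 ∧ (a5 ∨ a2))   [absorption]
= a4 ∧ (a5 ∨ a2)   [double negation]

a4 ∧ (a5 ∨ a2)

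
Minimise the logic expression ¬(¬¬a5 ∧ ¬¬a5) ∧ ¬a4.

¬a5 ∧ ¬a4

¬(¬¬a5 ∧ ¬¬a5) ∧ ¬a4
= ¬¬¬a5 ∧ ¬a4   [idempotence]
= ¬a5 ∧ ¬a4   [double negation]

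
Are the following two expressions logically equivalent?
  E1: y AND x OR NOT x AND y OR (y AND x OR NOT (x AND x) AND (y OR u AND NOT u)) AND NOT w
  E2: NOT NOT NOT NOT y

Yes

E1: y AND x OR NOT x AND y OR (y AND x OR NOT (x AND x) AND (y OR u AND NOT u)) AND NOT w
    = y AND x OR NOT x AND y OR (y AND x OR NOT (x AND x) AND y) AND NOT w   [complement / identity]
    = y AND x OR NOT x AND y OR (y AND x OR NOT x AND y) AND NOT w   [idempotence]
    = y AND x OR NOT x AND y   [absorption]
    = y   [distribution]
E2: NOT NOT NOT NOT y
    = NOT NOT y   [double negation]
    = y   [double negation]
Both reduce to y, so they are equivalent.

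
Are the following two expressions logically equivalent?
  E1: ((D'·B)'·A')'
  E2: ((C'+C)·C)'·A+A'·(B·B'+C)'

E1: ((D'·B)'·A')'
    = D'·B+A   (De Morgan)
E2: ((C'+C)·C)'·A+A'·(B·B'+C)'
    = ((C'+C)·C)'·A+A'·C'   (complement / identity)
    = C'·A+A'·C'   (complement / identity)
    = C'   (distribution)
These differ: at A=1, B=1, C=1, D=0, E1 = 1 but E2 = 0.

No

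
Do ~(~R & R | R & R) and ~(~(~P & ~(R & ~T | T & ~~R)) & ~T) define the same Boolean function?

No

E1: ~(~R & R | R & R)
    = ~R   (distribution)
E2: ~(~(~P & ~(R & ~T | T & ~~R)) & ~T)
    = ~P & ~(R & ~T | T & ~~R) | T   (De Morgan)
    = ~P & ~(R & ~T | T & R) | T   (double negation)
    = ~P & ~R | T   (distribution)
These differ: at P=1, R=1, T=1, E1 = 0 but E2 = 1.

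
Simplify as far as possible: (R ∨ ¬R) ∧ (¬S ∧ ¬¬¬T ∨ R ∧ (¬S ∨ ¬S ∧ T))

(R ∨ ¬R) ∧ (¬S ∧ ¬¬¬T ∨ R ∧ (¬S ∨ ¬S ∧ T))
= ¬S ∧ ¬¬¬T ∨ R ∧ (¬S ∨ ¬S ∧ T)   — complement / identity
= ¬S ∧ ¬T ∨ R ∧ (¬S ∨ ¬S ∧ T)   — double negation
= ¬S ∧ ¬T ∨ R ∧ ¬S   — absorption
= ¬S ∧ (¬T ∨ R)   — distribution

¬S ∧ (¬T ∨ R)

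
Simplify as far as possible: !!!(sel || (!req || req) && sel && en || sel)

!sel

!!!(sel || (!req || req) && sel && en || sel)
= !!!(sel || sel && en || sel)   — complement / identity
= !!!(sel || sel)   — absorption
= !(sel || sel)   — double negation
= !sel   — idempotence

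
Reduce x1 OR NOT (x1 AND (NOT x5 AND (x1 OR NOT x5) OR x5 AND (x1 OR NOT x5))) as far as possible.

TRUE

x1 OR NOT (x1 AND (NOT x5 AND (x1 OR NOT x5) OR x5 AND (x1 OR NOT x5)))
= x1 OR NOT (x1 AND (x1 OR NOT x5))   [distribution]
= x1 OR NOT x1   [absorption]
= TRUE   [complement]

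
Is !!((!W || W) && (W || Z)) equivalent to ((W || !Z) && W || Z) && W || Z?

E1: !!((!W || W) && (W || Z))
    = !!(W || Z)
    = W || Z
E2: ((W || !Z) && W || Z) && W || Z
    = (W || Z) && W || Z
    = W || Z
Both reduce to W || Z, so they are equivalent.

Yes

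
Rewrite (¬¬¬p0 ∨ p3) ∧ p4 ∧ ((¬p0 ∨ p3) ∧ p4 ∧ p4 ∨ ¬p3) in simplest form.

(¬p0 ∨ p3) ∧ p4

(¬¬¬p0 ∨ p3) ∧ p4 ∧ ((¬p0 ∨ p3) ∧ p4 ∧ p4 ∨ ¬p3)
= (¬¬¬p0 ∨ p3) ∧ p4 ∧ ((¬p0 ∨ p3) ∧ p4 ∨ ¬p3)
= (¬p0 ∨ p3) ∧ p4 ∧ ((¬p0 ∨ p3) ∧ p4 ∨ ¬p3)
= (¬p0 ∨ p3) ∧ p4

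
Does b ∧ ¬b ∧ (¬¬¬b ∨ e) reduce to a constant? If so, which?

b ∧ ¬b ∧ (¬¬¬b ∨ e)
= b ∧ ¬b ∧ (¬b ∨ e)   [double negation]
= b ∧ ¬b   [absorption]
= False   [complement]

yes, False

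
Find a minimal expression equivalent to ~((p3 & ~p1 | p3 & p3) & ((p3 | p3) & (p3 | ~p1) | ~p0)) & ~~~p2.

~p3 & ~p2

~((p3 & ~p1 | p3 & p3) & ((p3 | p3) & (p3 | ~p1) | ~p0)) & ~~~p2
= ~((p3 & ~p1 | p3 & p3) & (p3 & ~p1 | p3 | ~p0)) & ~~~p2
= ~((p3 & ~p1 | p3 & p3) & (p3 & ~p1 | p3 | ~p0)) & ~p2
= ~((p3 & ~p1 | p3) & (p3 & ~p1 | p3 | ~p0)) & ~p2
= ~(p3 & ~p1 | p3) & ~p2
= ~p3 & ~p2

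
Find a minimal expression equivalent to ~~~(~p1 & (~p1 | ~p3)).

~~~(~p1 & (~p1 | ~p3))
= ~~~~p1   — absorption
= ~~p1   — double negation
= p1   — double negation

p1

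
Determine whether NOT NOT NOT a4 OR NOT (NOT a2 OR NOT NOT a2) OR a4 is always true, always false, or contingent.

always true

NOT NOT NOT a4 OR NOT (NOT a2 OR NOT NOT a2) OR a4
= NOT NOT NOT a4 OR a2 AND NOT a2 OR a4   [De Morgan]
= NOT NOT NOT a4 OR a4   [complement / identity]
= NOT a4 OR a4   [double negation]
= TRUE   [complement]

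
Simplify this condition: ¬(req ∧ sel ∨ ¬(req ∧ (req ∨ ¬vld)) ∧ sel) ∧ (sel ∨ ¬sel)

¬sel

¬(req ∧ sel ∨ ¬(req ∧ (req ∨ ¬vld)) ∧ sel) ∧ (sel ∨ ¬sel)
= ¬(req ∧ sel ∨ ¬(req ∧ (req ∨ ¬vld)) ∧ sel)   (complement / identity)
= ¬(req ∧ sel ∨ ¬req ∧ sel)   (absorption)
= ¬sel   (distribution)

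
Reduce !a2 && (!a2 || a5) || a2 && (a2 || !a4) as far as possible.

!a2 && (!a2 || a5) || a2 && (a2 || !a4)
= !a2 && (!a2 || a5) || a2   — absorption
= !a2 || a2   — absorption
= true   — complement

true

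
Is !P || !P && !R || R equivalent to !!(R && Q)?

E1: !P || !P && !R || R
    = !P || R
E2: !!(R && Q)
    = R && Q
These differ: at P=0, Q=0, R=0, E1 = 1 but E2 = 0.

No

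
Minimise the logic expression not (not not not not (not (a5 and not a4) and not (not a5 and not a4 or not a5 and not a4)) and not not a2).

not (not not not not (not (a5 and not a4) and not (not a5 and not a4 or not a5 and not a4)) and not not a2)
= not (not not not (a5 and not a4 or not a5 and not a4 or not a5 and not a4) and not not a2)   (De Morgan)
= not (not (a5 and not a4 or not a5 and not a4 or not a5 and not a4) and not not a2)   (double negation)
= not (not (a5 and not a4 or not a5 and not a4) and not not a2)   (idempotence)
= not (not not a4 and not not a2)   (distribution)
= not a4 or not a2   (De Morgan)

not a4 or not a2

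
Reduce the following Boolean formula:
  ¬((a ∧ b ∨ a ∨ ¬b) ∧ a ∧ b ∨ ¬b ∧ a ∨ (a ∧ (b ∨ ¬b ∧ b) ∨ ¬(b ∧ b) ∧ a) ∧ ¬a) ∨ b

¬((a ∧ b ∨ a ∨ ¬b) ∧ a ∧ b ∨ ¬b ∧ a ∨ (a ∧ (b ∨ ¬b ∧ b) ∨ ¬(b ∧ b) ∧ a) ∧ ¬a) ∨ b
= ¬((a ∧ b ∨ a ∨ ¬b) ∧ a ∧ b ∨ ¬b ∧ a ∨ (a ∧ (b ∨ ¬b ∧ b) ∨ ¬b ∧ a) ∧ ¬a) ∨ b   [idempotence]
= ¬((a ∧ b ∨ a ∨ ¬b) ∧ a ∧ b ∨ ¬b ∧ a ∨ (a ∧ b ∨ ¬b ∧ a) ∧ ¬a) ∨ b   [complement / identity]
= ¬((a ∨ ¬b) ∧ a ∧ b ∨ ¬b ∧ a ∨ (a ∧ b ∨ ¬b ∧ a) ∧ ¬a) ∨ b   [absorption]
= ¬(a ∧ b ∨ ¬b ∧ a ∨ (a ∧ b ∨ ¬b ∧ a) ∧ ¬a) ∨ b   [absorption]
= ¬(a ∧ b ∨ ¬b ∧ a) ∨ b   [absorption]
= ¬a ∨ b   [distribution]

¬a ∨ b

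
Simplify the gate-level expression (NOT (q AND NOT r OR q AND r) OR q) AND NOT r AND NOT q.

(NOT (q AND NOT r OR q AND r) OR q) AND NOT r AND NOT q
= (NOT q OR q) AND NOT r AND NOT q   [distribution]
= NOT r AND NOT q   [complement / identity]

NOT r AND NOT q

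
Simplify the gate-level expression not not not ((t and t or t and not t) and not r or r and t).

not t

not not not ((t and t or t and not t) and not r or r and t)
= not ((t and t or t and not t) and not r or r and t)   — double negation
= not (t and not r or r and t)   — distribution
= not t   — distribution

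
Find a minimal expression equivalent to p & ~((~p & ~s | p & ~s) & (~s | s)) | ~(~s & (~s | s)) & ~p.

s

p & ~((~p & ~s | p & ~s) & (~s | s)) | ~(~s & (~s | s)) & ~p
= p & ~(~s & (~s | s)) | ~(~s & (~s | s)) & ~p
= ~(~s & (~s | s))
= ~~s
= s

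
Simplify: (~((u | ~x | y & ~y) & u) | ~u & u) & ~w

~u & ~w

(~((u | ~x | y & ~y) & u) | ~u & u) & ~w
= ~((u | ~x | y & ~y) & u) & ~w
= ~((u | ~x) & u) & ~w
= ~u & ~w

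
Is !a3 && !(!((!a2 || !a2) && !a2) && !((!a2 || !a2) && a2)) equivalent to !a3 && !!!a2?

E1: !a3 && !(!((!a2 || !a2) && !a2) && !((!a2 || !a2) && a2))
    = !a3 && ((!a2 || !a2) && !a2 || (!a2 || !a2) && a2)
    = !a3 && (!a2 || !a2)
    = !a3 && !a2
E2: !a3 && !!!a2
    = !a3 && !a2
Both reduce to !a3 && !a2, so they are equivalent.

Yes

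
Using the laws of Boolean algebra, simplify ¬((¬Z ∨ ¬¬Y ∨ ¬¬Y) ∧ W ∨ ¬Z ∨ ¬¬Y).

¬((¬Z ∨ ¬¬Y ∨ ¬¬Y) ∧ W ∨ ¬Z ∨ ¬¬Y)
= ¬((¬Z ∨ ¬¬Y) ∧ W ∨ ¬Z ∨ ¬¬Y)   (idempotence)
= ¬(¬Z ∨ ¬¬Y)   (absorption)
= Z ∧ ¬Y   (De Morgan)

Z ∧ ¬Y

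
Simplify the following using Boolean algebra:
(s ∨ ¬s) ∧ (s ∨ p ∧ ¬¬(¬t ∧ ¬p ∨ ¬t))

(s ∨ ¬s) ∧ (s ∨ p ∧ ¬¬(¬t ∧ ¬p ∨ ¬t))
= (s ∨ ¬s) ∧ (s ∨ p ∧ ¬¬¬t)
= s ∨ p ∧ ¬¬¬t
= s ∨ p ∧ ¬t

s ∨ p ∧ ¬t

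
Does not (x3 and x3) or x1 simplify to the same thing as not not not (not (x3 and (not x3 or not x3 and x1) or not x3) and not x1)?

E1: not (x3 and x3) or x1
    = not x3 or x1
E2: not not not (not (x3 and (not x3 or not x3 and x1) or not x3) and not x1)
    = not (not (x3 and (not x3 or not x3 and x1) or not x3) and not x1)
    = x3 and (not x3 or not x3 and x1) or not x3 or x1
    = x3 and not x3 or not x3 or x1
    = not x3 or x1
Both reduce to not x3 or x1, so they are equivalent.

Yes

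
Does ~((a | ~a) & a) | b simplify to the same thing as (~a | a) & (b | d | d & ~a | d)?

No

E1: ~((a | ~a) & a) | b
    = ~a | b   [complement / identity]
E2: (~a | a) & (b | d | d & ~a | d)
    = (~a | a) & (b | d | d)   [absorption]
    = b | d | d   [complement / identity]
    = b | d   [idempotence]
These differ: at a=0, b=0, d=0, E1 = 1 but E2 = 0.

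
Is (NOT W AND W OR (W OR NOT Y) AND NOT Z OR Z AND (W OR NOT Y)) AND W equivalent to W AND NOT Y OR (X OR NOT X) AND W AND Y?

Yes

E1: (NOT W AND W OR (W OR NOT Y) AND NOT Z OR Z AND (W OR NOT Y)) AND W
    = (NOT W AND W OR W OR NOT Y) AND W   (distribution)
    = (W OR NOT Y) AND W   (complement / identity)
    = W   (absorption)
E2: W AND NOT Y OR (X OR NOT X) AND W AND Y
    = W AND NOT Y OR W AND Y   (complement / identity)
    = W   (distribution)
Both reduce to W, so they are equivalent.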